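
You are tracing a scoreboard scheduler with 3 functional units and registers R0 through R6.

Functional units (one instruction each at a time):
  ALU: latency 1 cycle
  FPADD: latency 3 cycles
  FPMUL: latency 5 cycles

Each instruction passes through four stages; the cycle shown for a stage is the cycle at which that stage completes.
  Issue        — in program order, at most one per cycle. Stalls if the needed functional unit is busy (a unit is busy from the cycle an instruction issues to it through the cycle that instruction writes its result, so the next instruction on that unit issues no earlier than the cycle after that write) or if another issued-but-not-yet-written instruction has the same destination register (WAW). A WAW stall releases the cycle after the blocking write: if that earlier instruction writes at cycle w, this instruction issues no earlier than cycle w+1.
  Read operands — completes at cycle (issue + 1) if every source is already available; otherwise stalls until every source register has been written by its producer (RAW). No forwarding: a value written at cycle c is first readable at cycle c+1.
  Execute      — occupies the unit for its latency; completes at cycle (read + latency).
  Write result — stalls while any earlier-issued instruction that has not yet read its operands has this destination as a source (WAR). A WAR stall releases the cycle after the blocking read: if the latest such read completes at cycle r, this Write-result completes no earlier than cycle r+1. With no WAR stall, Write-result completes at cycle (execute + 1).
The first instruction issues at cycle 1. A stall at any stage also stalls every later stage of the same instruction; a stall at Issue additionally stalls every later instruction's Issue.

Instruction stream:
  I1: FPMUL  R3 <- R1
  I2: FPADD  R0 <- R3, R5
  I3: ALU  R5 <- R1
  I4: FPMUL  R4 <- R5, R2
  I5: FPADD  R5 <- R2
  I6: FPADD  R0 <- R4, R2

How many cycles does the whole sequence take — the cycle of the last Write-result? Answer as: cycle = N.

I1: IS=1 RO=2 EX=7 WR=8
I2: IS=2 RO=9 EX=12 WR=13  [RAW R3: wait I1 write@8]
I3: IS=3 RO=4 EX=5 WR=10  [WAR R5: wait I2 read@9]
I4: IS=9 RO=11 EX=16 WR=17  [struct: FPMUL busy until I1 writes@8; RAW R5: wait I3 write@10]
I5: IS=14 RO=15 EX=18 WR=19  [struct: FPADD busy until I2 writes@13]
I6: IS=20 RO=21 EX=24 WR=25  [struct: FPADD busy until I5 writes@19]

cycle = 25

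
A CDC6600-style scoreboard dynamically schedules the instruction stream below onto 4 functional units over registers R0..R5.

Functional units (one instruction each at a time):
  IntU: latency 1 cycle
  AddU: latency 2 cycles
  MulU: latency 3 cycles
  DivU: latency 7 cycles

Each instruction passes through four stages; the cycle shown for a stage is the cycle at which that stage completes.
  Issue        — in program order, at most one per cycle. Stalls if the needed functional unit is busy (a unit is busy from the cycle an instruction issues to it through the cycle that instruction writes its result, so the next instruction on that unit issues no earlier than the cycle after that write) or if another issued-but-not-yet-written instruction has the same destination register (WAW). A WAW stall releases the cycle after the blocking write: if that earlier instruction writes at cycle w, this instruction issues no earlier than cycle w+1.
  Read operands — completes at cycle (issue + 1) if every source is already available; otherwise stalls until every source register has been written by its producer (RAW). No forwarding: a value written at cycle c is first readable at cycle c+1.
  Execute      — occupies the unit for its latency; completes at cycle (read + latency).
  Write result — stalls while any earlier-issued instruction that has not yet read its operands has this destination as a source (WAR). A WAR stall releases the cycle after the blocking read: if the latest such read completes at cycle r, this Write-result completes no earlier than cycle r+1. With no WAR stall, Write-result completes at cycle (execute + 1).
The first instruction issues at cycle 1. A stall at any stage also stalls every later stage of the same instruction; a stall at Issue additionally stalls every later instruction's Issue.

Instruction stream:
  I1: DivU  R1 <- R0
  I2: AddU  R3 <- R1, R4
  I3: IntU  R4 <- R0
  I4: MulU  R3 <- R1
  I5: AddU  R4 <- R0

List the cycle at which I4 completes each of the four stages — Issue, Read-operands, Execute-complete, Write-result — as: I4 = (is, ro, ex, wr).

I4 = (15, 16, 19, 20)

cycle 1: I1 issues→DivU
cycle 2: I1 reads, I2 issues→AddU
cycle 3: I3 issues→IntU
cycle 4: I3 reads
cycle 5: I3 exec-done
cycle 9: I1 exec-done
cycle 10: I1 writes R1
cycle 11: I2 reads
cycle 12: I3 writes R4
cycle 13: I2 exec-done
cycle 14: I2 writes R3
cycle 15: I4 issues→MulU
cycle 16: I4 reads, I5 issues→AddU
cycle 17: I5 reads
cycle 19: I4 exec-done, I5 exec-done
cycle 20: I4 writes R3, I5 writes R4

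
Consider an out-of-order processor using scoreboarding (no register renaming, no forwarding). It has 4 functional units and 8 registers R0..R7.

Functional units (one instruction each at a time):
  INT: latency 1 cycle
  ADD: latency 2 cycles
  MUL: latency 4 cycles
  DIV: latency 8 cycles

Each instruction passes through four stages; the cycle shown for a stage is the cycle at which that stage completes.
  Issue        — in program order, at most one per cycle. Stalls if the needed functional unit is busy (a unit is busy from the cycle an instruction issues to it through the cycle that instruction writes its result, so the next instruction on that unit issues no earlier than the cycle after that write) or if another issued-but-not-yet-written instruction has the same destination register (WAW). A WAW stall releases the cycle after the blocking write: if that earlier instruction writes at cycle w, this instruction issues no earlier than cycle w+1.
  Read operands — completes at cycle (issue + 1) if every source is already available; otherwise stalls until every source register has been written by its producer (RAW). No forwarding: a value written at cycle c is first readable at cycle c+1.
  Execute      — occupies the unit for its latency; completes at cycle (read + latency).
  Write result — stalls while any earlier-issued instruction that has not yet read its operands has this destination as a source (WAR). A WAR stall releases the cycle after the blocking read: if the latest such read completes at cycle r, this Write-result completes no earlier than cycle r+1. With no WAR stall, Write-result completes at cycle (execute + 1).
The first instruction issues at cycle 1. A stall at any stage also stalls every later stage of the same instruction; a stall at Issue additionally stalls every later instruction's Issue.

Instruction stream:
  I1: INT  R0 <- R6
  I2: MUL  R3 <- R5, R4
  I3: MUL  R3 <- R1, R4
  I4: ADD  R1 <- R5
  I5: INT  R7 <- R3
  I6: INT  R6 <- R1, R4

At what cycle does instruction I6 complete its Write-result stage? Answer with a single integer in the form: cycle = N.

I1 -> (1, 2, 3, 4)
I2 -> (2, 3, 7, 8)
I3 -> (9, 10, 14, 15)  // struct: MUL busy until I2 writes@8
I4 -> (10, 11, 13, 14)
I5 -> (11, 16, 17, 18)  // RAW R3: wait I3 write@15
I6 -> (19, 20, 21, 22)  // struct: INT busy until I5 writes@18

cycle = 22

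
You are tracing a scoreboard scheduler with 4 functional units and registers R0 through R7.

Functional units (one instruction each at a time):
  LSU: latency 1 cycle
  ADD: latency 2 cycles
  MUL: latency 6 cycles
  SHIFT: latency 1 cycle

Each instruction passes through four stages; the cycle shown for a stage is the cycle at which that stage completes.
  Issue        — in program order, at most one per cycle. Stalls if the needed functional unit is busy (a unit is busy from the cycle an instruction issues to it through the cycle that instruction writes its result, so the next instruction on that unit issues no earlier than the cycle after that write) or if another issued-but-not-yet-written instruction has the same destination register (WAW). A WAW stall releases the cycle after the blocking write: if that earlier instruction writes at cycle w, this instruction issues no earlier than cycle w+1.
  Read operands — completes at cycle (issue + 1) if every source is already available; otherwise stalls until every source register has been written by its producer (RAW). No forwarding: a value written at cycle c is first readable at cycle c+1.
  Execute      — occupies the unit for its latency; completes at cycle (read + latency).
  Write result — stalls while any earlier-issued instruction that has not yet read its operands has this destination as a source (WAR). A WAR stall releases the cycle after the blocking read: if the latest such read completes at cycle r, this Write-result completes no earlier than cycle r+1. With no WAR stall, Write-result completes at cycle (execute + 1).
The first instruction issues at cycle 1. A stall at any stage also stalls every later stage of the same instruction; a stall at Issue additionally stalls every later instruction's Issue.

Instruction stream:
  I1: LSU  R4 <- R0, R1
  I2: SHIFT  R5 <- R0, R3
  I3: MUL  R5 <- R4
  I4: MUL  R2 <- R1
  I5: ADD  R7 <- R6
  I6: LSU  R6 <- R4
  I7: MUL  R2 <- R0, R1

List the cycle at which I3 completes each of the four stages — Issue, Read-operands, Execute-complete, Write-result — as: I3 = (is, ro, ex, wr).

c1: I1→LSU
c2: I1 RO · I2→SHIFT
c3: I1 EX · I2 RO
c4: I1 WR R4 · I2 EX
c5: I2 WR R5
c6: I3→MUL
c7: I3 RO
c13: I3 EX
c14: I3 WR R5
c15: I4→MUL
c16: I4 RO · I5→ADD
c17: I5 RO · I6→LSU
c18: I6 RO
c19: I5 EX · I6 EX
c20: I5 WR R7 · I6 WR R6
c22: I4 EX
c23: I4 WR R2
c24: I7→MUL
c25: I7 RO
c31: I7 EX
c32: I7 WR R2

I3 = (6, 7, 13, 14)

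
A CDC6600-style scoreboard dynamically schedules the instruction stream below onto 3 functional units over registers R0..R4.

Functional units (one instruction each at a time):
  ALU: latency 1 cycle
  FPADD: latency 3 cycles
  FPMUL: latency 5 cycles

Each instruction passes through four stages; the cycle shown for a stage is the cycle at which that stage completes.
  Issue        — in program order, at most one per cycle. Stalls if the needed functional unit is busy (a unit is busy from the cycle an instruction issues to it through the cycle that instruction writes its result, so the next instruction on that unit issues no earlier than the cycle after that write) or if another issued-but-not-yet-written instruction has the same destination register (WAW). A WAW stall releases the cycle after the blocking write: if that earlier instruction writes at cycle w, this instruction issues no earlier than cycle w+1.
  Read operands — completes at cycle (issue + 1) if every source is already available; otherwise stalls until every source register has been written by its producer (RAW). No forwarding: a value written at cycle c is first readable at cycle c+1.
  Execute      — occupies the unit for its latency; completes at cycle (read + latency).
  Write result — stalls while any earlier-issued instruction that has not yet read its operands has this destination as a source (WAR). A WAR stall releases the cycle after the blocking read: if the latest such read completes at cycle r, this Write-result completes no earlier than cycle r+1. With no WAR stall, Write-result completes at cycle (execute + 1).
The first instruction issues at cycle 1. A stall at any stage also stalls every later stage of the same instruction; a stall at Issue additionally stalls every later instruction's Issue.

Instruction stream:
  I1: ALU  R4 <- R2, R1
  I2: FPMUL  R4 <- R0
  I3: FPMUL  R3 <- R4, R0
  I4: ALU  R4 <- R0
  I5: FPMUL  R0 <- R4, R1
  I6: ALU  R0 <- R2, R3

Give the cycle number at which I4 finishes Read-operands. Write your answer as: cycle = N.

t=1  I1→ALU
t=2  I1 RO
t=3  I1 EX
t=4  I1 WR R4
t=5  I2→FPMUL
t=6  I2 RO
t=11  I2 EX
t=12  I2 WR R4
t=13  I3→FPMUL
t=14  I3 RO | I4→ALU
t=15  I4 RO
t=16  I4 EX
t=17  I4 WR R4
t=19  I3 EX
t=20  I3 WR R3
t=21  I5→FPMUL
t=22  I5 RO
t=27  I5 EX
t=28  I5 WR R0
t=29  I6→ALU
t=30  I6 RO
t=31  I6 EX
t=32  I6 WR R0

cycle = 15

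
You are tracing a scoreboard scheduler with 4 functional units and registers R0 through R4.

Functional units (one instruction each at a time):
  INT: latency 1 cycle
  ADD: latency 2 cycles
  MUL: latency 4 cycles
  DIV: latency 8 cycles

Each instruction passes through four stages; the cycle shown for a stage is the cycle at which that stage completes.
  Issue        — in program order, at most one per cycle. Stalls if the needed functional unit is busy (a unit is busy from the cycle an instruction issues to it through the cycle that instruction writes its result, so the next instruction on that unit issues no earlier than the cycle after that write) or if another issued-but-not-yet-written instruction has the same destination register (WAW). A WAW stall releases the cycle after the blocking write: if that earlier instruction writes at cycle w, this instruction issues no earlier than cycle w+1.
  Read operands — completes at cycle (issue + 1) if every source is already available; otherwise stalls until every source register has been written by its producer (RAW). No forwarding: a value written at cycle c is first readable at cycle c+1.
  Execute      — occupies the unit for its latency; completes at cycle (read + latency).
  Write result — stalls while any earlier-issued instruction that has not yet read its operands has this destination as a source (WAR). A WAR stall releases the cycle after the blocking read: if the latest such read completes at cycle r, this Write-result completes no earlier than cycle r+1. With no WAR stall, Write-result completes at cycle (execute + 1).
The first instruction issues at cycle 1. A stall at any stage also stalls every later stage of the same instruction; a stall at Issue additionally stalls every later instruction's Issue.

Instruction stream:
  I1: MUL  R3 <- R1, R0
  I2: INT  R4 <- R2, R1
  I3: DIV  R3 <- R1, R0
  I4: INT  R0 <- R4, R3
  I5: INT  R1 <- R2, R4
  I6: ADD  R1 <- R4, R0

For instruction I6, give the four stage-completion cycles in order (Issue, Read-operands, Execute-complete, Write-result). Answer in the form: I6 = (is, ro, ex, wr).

1) issue 1, read 2, done 6, write 7
2) issue 2, read 3, done 4, write 5
3) issue 8, read 9, done 17, write 18  <WAW R3: wait I1 write@7>
4) issue 9, read 19, done 20, write 21  <RAW R3: wait I3 write@18>
5) issue 22, read 23, done 24, write 25  <struct: INT busy until I4 writes@21>
6) issue 26, read 27, done 29, write 30  <WAW R1: wait I5 write@25>

I6 = (26, 27, 29, 30)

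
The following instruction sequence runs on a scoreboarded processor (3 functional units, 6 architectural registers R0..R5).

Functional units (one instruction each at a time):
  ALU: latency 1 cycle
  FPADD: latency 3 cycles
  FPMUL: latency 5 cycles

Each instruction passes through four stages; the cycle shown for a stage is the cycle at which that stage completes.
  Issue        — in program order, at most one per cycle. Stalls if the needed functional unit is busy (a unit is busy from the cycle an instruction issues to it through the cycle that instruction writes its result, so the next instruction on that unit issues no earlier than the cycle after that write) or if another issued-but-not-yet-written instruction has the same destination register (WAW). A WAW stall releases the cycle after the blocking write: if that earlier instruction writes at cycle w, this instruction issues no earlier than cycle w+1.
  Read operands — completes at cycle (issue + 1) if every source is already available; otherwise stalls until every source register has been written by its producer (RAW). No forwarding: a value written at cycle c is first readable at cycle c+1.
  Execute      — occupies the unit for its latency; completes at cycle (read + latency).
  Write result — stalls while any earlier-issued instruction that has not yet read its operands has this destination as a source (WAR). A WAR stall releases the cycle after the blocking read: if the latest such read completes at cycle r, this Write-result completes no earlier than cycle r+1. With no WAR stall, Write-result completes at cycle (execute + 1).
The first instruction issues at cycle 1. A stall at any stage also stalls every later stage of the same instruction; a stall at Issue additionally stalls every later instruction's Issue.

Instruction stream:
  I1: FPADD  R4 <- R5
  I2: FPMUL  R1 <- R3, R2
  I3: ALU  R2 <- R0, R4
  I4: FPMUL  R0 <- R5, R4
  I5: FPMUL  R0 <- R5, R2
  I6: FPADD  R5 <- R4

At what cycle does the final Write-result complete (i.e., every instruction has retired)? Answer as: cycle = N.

cycle = 25

I1: IS=1 RO=2 EX=5 WR=6
I2: IS=2 RO=3 EX=8 WR=9
I3: IS=3 RO=7 EX=8 WR=9  [RAW R4: wait I1 write@6]
I4: IS=10 RO=11 EX=16 WR=17  [struct: FPMUL busy until I2 writes@9]
I5: IS=18 RO=19 EX=24 WR=25  [struct: FPMUL busy until I4 writes@17]
I6: IS=19 RO=20 EX=23 WR=24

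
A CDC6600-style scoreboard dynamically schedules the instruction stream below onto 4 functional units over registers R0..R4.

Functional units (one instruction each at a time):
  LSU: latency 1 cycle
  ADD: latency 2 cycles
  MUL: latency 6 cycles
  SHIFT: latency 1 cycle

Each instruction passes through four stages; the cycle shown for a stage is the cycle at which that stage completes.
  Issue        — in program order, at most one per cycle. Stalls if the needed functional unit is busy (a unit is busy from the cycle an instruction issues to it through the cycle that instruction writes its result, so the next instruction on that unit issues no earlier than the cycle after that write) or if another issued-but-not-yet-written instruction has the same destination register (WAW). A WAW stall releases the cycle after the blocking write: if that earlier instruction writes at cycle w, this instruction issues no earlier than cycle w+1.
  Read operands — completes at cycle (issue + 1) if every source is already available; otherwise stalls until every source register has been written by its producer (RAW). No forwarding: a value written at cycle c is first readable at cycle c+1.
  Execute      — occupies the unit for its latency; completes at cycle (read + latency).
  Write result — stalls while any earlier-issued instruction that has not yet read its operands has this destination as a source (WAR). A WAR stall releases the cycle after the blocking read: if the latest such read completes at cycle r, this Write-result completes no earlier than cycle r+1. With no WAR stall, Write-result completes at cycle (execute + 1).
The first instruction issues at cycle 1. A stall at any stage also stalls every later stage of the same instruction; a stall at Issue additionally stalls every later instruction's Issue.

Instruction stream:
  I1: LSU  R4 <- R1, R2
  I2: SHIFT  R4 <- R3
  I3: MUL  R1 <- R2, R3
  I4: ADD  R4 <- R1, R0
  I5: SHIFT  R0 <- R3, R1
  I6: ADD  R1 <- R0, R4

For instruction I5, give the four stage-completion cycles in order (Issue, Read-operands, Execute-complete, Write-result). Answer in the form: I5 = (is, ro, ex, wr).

I5 = (10, 15, 16, 17)

cycle 1: I1→LSU
cycle 2: I1 RO
cycle 3: I1 EX
cycle 4: I1 WR R4
cycle 5: I2→SHIFT
cycle 6: I2 RO, I3→MUL
cycle 7: I2 EX, I3 RO
cycle 8: I2 WR R4
cycle 9: I4→ADD
cycle 10: I5→SHIFT
cycle 13: I3 EX
cycle 14: I3 WR R1
cycle 15: I4 RO, I5 RO
cycle 16: I5 EX
cycle 17: I4 EX, I5 WR R0
cycle 18: I4 WR R4
cycle 19: I6→ADD
cycle 20: I6 RO
cycle 22: I6 EX
cycle 23: I6 WR R1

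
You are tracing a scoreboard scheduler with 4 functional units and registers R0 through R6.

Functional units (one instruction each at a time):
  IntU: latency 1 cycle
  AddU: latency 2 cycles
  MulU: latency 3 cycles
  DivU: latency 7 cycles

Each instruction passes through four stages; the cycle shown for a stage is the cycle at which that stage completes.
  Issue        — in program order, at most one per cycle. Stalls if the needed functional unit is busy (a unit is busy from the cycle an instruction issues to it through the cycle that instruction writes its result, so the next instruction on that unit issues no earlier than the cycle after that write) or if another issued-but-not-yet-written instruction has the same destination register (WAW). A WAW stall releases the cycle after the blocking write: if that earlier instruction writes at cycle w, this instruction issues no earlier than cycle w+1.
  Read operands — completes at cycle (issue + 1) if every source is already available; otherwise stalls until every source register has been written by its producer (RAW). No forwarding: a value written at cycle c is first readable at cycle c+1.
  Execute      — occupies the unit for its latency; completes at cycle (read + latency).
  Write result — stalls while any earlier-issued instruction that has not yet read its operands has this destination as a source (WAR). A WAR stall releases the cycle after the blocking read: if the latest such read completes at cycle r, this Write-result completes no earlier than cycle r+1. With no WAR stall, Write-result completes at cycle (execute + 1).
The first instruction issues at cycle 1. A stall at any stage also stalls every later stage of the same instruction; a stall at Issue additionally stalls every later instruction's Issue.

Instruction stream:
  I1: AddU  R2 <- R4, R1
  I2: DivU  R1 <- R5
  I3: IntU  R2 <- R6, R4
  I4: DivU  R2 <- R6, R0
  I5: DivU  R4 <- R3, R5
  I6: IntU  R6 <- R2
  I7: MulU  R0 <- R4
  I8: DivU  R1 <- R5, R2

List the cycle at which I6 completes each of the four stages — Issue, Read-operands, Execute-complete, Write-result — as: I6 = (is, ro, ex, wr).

c1: issue I1 (AddU)
c2: I1 read-ops; issue I2 (DivU)
c3: I2 read-ops
c4: I1 finished on AddU
c5: I1→R2
c6: issue I3 (IntU)
c7: I3 read-ops
c8: I3 finished on IntU
c9: I3→R2
c10: I2 finished on DivU
c11: I2→R1
c12: issue I4 (DivU)
c13: I4 read-ops
c20: I4 finished on DivU
c21: I4→R2
c22: issue I5 (DivU)
c23: I5 read-ops; issue I6 (IntU)
c24: I6 read-ops; issue I7 (MulU)
c25: I6 finished on IntU
c26: I6→R6
c30: I5 finished on DivU
c31: I5→R4
c32: I7 read-ops; issue I8 (DivU)
c33: I8 read-ops
c35: I7 finished on MulU
c36: I7→R0
c40: I8 finished on DivU
c41: I8→R1

I6 = (23, 24, 25, 26)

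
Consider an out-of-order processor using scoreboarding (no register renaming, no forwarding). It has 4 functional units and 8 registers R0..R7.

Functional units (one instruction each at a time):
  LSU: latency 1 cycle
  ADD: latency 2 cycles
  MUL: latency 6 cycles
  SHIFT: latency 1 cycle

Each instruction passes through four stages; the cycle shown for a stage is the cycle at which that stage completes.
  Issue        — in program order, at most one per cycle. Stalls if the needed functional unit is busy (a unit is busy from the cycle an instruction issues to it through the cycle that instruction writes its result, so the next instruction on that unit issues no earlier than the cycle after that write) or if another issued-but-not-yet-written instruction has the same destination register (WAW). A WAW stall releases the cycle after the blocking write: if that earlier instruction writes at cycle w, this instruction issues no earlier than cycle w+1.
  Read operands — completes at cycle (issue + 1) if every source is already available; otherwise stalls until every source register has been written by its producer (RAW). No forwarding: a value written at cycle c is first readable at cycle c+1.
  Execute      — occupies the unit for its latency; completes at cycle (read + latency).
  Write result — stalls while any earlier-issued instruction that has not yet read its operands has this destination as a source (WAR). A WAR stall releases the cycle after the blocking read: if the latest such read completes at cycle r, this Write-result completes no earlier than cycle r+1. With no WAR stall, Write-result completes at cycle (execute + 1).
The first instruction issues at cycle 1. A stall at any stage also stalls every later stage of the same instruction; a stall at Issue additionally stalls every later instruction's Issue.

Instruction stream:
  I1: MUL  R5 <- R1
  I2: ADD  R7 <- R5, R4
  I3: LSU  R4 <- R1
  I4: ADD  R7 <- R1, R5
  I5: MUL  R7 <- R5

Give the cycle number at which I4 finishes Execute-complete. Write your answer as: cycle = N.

cycle = 17

t=1  I1 issues→MUL
t=2  I1 reads; I2 issues→ADD
t=3  I3 issues→LSU
t=4  I3 reads
t=5  I3 exec-done
t=8  I1 exec-done
t=9  I1 writes R5
t=10  I2 reads
t=11  I3 writes R4
t=12  I2 exec-done
t=13  I2 writes R7
t=14  I4 issues→ADD
t=15  I4 reads
t=17  I4 exec-done
t=18  I4 writes R7
t=19  I5 issues→MUL
t=20  I5 reads
t=26  I5 exec-done
t=27  I5 writes R7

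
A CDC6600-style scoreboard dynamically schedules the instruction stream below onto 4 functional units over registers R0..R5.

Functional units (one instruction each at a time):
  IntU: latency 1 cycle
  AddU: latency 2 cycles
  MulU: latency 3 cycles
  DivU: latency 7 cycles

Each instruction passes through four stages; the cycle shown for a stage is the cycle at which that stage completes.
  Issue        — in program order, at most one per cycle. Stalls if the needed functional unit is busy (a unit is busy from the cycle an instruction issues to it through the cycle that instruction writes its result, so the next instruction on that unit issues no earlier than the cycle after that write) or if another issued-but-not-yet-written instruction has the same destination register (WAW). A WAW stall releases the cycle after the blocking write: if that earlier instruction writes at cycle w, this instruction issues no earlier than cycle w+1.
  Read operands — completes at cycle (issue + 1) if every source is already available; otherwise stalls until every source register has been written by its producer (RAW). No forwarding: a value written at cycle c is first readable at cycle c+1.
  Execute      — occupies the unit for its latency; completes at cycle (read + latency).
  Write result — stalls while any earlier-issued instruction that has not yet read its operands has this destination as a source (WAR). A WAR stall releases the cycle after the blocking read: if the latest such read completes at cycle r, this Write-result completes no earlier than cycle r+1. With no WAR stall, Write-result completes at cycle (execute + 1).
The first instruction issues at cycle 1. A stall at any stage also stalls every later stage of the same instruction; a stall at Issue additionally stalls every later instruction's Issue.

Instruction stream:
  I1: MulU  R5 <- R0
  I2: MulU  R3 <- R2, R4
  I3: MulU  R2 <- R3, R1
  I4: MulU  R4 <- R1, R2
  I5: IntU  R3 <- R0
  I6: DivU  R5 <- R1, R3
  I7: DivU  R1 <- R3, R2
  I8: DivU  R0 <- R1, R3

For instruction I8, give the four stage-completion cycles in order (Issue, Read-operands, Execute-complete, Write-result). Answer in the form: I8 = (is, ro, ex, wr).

I8 = (43, 44, 51, 52)

[1] I1→MulU
[2] I1 RO
[5] I1 EX
[6] I1 WR R5
[7] I2→MulU
[8] I2 RO
[11] I2 EX
[12] I2 WR R3
[13] I3→MulU
[14] I3 RO
[17] I3 EX
[18] I3 WR R2
[19] I4→MulU
[20] I4 RO | I5→IntU
[21] I5 RO | I6→DivU
[22] I5 EX
[23] I4 EX | I5 WR R3
[24] I4 WR R4 | I6 RO
[31] I6 EX
[32] I6 WR R5
[33] I7→DivU
[34] I7 RO
[41] I7 EX
[42] I7 WR R1
[43] I8→DivU
[44] I8 RO
[51] I8 EX
[52] I8 WR R0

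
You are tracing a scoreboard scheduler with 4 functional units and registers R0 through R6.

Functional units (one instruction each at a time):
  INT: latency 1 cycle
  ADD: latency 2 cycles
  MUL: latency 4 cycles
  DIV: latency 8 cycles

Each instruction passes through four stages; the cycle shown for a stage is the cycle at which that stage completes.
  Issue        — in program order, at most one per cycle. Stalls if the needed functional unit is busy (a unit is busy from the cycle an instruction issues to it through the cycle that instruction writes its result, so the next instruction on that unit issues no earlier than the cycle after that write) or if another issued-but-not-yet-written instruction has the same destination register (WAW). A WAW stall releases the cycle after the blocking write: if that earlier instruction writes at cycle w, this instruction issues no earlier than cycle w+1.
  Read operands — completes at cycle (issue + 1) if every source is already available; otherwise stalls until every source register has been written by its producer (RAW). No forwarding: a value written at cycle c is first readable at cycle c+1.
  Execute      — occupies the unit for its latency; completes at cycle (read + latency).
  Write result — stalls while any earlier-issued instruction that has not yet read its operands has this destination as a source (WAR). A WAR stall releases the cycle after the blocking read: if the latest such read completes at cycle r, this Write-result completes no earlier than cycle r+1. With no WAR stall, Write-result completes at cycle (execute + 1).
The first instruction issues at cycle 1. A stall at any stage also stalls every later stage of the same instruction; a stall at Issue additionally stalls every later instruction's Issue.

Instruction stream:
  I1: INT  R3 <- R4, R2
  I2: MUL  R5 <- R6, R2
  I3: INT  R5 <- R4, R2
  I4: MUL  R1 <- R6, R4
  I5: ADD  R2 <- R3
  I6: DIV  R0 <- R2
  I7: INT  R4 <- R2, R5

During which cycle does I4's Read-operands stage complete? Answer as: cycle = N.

cycle = 11

I1  is:1  ro:2  ex:3  wr:4
I2  is:2  ro:3  ex:7  wr:8
I3  is:9  ro:10  ex:11  wr:12  — WAW R5: wait I2 write@8
I4  is:10  ro:11  ex:15  wr:16
I5  is:11  ro:12  ex:14  wr:15
I6  is:12  ro:16  ex:24  wr:25  — RAW R2: wait I5 write@15
I7  is:13  ro:16  ex:17  wr:18  — RAW R2: wait I5 write@15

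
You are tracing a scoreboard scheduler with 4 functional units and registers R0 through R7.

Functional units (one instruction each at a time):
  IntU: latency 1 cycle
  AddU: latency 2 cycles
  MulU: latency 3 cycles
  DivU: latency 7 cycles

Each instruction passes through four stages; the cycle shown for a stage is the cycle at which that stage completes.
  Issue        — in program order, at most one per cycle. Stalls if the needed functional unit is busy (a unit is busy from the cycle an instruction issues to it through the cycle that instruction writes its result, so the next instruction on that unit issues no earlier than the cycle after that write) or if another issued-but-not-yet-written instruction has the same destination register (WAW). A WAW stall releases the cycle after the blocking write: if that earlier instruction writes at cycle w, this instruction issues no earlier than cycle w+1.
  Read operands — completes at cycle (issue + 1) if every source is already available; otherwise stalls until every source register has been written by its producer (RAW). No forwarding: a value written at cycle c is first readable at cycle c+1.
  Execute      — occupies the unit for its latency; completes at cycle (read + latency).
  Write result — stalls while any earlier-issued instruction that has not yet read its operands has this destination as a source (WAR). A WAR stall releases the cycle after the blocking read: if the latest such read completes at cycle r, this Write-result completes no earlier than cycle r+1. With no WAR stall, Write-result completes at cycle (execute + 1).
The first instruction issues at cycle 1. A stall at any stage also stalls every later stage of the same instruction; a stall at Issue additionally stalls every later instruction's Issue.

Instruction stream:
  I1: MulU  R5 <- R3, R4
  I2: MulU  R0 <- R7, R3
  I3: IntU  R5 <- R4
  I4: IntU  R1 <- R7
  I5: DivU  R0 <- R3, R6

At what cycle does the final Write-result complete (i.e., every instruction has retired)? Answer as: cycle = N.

[1] I1 dispatched to MulU
[2] I1 operands ready
[5] I1 complete
[6] R5←I1
[7] I2 dispatched to MulU
[8] I2 operands ready, I3 dispatched to IntU
[9] I3 operands ready
[10] I3 complete
[11] I2 complete, R5←I3
[12] R0←I2, I4 dispatched to IntU
[13] I4 operands ready, I5 dispatched to DivU
[14] I4 complete, I5 operands ready
[15] R1←I4
[21] I5 complete
[22] R0←I5

cycle = 22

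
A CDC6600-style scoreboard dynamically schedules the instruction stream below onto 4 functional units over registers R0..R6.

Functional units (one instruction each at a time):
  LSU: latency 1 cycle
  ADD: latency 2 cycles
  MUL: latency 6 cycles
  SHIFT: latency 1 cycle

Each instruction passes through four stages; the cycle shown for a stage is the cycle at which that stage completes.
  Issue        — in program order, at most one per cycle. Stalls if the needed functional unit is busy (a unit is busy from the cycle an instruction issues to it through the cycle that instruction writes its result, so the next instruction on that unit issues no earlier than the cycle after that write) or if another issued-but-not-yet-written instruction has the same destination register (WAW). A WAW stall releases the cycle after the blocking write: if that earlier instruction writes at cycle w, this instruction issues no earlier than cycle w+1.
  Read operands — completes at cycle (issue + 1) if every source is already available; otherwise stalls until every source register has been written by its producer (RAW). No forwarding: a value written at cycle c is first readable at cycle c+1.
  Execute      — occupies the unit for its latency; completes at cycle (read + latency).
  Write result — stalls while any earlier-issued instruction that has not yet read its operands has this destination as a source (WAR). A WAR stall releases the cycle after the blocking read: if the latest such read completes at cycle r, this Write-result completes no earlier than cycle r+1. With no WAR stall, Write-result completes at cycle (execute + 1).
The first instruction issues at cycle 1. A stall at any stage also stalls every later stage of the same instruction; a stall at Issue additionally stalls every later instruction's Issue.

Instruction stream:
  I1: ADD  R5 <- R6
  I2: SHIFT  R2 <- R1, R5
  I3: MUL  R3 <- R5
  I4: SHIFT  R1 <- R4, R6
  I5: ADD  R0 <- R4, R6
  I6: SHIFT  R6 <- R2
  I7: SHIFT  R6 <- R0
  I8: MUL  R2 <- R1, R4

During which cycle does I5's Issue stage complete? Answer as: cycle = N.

cycle = 10

cycle 1: I1 issues→ADD
cycle 2: I1 reads; I2 issues→SHIFT
cycle 3: I3 issues→MUL
cycle 4: I1 exec-done
cycle 5: I1 writes R5
cycle 6: I2 reads; I3 reads
cycle 7: I2 exec-done
cycle 8: I2 writes R2
cycle 9: I4 issues→SHIFT
cycle 10: I4 reads; I5 issues→ADD
cycle 11: I4 exec-done; I5 reads
cycle 12: I3 exec-done; I4 writes R1
cycle 13: I3 writes R3; I5 exec-done; I6 issues→SHIFT
cycle 14: I5 writes R0; I6 reads
cycle 15: I6 exec-done
cycle 16: I6 writes R6
cycle 17: I7 issues→SHIFT
cycle 18: I7 reads; I8 issues→MUL
cycle 19: I7 exec-done; I8 reads
cycle 20: I7 writes R6
cycle 25: I8 exec-done
cycle 26: I8 writes R2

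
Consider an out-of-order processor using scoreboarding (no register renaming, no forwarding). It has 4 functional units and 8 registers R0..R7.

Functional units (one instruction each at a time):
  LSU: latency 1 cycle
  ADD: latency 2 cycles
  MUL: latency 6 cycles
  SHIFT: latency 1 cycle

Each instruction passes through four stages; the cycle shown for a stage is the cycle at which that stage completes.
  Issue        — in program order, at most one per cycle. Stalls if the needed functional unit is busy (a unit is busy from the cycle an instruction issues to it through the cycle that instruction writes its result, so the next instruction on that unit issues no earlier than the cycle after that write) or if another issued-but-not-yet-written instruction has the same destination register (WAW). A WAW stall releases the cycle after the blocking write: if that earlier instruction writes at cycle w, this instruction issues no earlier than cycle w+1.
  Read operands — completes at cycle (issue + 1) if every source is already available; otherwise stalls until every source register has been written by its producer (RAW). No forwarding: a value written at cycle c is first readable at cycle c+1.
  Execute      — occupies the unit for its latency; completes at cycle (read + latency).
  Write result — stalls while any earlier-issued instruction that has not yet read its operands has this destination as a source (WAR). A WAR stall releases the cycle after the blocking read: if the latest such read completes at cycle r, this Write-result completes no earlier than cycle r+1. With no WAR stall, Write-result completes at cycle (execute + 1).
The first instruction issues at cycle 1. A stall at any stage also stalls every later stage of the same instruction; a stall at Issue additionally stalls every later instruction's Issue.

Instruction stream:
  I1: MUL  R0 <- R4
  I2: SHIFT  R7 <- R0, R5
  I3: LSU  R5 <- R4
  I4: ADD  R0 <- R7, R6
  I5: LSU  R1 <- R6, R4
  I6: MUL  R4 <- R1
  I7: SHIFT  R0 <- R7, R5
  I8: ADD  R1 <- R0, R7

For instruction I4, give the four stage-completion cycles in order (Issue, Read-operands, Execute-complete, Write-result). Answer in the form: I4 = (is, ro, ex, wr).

t=1  I1 dispatched to MUL
t=2  I1 operands ready | I2 dispatched to SHIFT
t=3  I3 dispatched to LSU
t=4  I3 operands ready
t=5  I3 complete
t=8  I1 complete
t=9  R0←I1
t=10  I2 operands ready | I4 dispatched to ADD
t=11  I2 complete | R5←I3
t=12  R7←I2 | I5 dispatched to LSU
t=13  I4 operands ready | I5 operands ready | I6 dispatched to MUL
t=14  I5 complete
t=15  I4 complete | R1←I5
t=16  R0←I4 | I6 operands ready
t=17  I7 dispatched to SHIFT
t=18  I7 operands ready | I8 dispatched to ADD
t=19  I7 complete
t=20  R0←I7
t=21  I8 operands ready
t=22  I6 complete
t=23  R4←I6 | I8 complete
t=24  R1←I8

I4 = (10, 13, 15, 16)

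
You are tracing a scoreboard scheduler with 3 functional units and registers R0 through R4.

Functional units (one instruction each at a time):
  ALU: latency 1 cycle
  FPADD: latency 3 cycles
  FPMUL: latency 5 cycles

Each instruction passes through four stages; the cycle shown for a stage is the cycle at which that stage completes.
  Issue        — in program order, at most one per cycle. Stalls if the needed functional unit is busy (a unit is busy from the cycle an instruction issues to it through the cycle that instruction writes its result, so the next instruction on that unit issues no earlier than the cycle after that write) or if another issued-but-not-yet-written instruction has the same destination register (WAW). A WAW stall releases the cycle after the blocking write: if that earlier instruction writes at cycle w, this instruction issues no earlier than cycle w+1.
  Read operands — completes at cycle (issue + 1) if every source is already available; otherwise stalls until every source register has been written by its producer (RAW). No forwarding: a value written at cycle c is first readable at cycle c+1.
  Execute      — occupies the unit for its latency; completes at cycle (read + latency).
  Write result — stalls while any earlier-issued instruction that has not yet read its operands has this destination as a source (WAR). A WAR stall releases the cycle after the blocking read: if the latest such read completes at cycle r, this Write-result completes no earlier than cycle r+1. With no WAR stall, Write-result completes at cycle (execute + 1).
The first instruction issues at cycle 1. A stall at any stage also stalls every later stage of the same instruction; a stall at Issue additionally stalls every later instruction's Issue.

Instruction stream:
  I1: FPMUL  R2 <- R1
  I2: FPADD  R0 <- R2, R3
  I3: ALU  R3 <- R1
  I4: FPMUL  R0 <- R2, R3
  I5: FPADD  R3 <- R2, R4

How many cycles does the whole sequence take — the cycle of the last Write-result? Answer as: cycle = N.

t=1  I1 issues→FPMUL
t=2  I1 reads · I2 issues→FPADD
t=3  I3 issues→ALU
t=4  I3 reads
t=5  I3 exec-done
t=7  I1 exec-done
t=8  I1 writes R2
t=9  I2 reads
t=10  I3 writes R3
t=12  I2 exec-done
t=13  I2 writes R0
t=14  I4 issues→FPMUL
t=15  I4 reads · I5 issues→FPADD
t=16  I5 reads
t=19  I5 exec-done
t=20  I4 exec-done · I5 writes R3
t=21  I4 writes R0

cycle = 21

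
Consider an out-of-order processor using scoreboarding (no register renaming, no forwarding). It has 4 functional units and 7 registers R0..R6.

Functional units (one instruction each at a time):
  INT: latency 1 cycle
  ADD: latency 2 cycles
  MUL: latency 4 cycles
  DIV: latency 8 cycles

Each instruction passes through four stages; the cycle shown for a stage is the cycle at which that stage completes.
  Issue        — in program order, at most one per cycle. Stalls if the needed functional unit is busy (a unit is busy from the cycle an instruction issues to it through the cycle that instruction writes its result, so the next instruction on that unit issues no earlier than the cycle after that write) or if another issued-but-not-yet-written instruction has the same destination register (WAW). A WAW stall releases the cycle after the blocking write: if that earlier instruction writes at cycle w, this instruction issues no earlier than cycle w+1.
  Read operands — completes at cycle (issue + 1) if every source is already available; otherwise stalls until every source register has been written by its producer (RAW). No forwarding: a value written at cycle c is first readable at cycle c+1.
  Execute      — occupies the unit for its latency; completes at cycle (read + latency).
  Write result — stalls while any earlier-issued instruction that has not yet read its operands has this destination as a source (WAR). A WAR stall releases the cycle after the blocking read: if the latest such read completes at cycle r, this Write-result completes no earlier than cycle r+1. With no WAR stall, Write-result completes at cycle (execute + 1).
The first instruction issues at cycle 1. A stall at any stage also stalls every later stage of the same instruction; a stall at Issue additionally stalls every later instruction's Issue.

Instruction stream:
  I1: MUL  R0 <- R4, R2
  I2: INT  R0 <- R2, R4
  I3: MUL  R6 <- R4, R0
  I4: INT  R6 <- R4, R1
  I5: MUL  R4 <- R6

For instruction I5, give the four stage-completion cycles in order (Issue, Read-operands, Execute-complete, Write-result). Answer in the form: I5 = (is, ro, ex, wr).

1) issue 1, read 2, done 6, write 7
2) issue 8, read 9, done 10, write 11  <WAW R0: wait I1 write@7>
3) issue 9, read 12, done 16, write 17  <RAW R0: wait I2 write@11>
4) issue 18, read 19, done 20, write 21  <WAW R6: wait I3 write@17>
5) issue 19, read 22, done 26, write 27  <RAW R6: wait I4 write@21>

I5 = (19, 22, 26, 27)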